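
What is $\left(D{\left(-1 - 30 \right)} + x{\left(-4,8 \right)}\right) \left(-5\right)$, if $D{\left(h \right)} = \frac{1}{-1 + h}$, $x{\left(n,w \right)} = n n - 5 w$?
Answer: $\frac{3845}{32} \approx 120.16$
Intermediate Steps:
$x{\left(n,w \right)} = n^{2} - 5 w$
$\left(D{\left(-1 - 30 \right)} + x{\left(-4,8 \right)}\right) \left(-5\right) = \left(\frac{1}{-1 - 31} + \left(\left(-4\right)^{2} - 40\right)\right) \left(-5\right) = \left(\frac{1}{-1 - 31} + \left(16 - 40\right)\right) \left(-5\right) = \left(\frac{1}{-1 - 31} - 24\right) \left(-5\right) = \left(\frac{1}{-32} - 24\right) \left(-5\right) = \left(- \frac{1}{32} - 24\right) \left(-5\right) = \left(- \frac{769}{32}\right) \left(-5\right) = \frac{3845}{32}$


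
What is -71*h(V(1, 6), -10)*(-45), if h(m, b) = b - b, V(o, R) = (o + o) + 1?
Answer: 0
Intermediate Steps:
V(o, R) = 1 + 2*o (V(o, R) = 2*o + 1 = 1 + 2*o)
h(m, b) = 0
-71*h(V(1, 6), -10)*(-45) = -71*0*(-45) = 0*(-45) = 0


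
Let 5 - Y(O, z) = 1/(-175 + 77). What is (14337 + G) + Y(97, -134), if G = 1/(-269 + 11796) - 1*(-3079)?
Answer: 19679574591/1129646 ≈ 17421.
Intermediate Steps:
Y(O, z) = 491/98 (Y(O, z) = 5 - 1/(-175 + 77) = 5 - 1/(-98) = 5 - 1*(-1/98) = 5 + 1/98 = 491/98)
G = 35491634/11527 (G = 1/11527 + 3079 = 35491634/11527 ≈ 3079.0)
(14337 + G) + Y(97, -134) = (14337 + 35491634/11527) + 491/98 = 200754233/11527 + 491/98 = 19679574591/1129646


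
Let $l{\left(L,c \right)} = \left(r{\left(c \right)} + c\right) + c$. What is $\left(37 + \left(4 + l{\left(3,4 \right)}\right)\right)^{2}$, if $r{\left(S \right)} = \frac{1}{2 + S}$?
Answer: $\frac{87025}{36} \approx 2417.4$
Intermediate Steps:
$l{\left(L,c \right)} = \frac{1}{2 + c} + 2 c$ ($l{\left(L,c \right)} = \left(\frac{1}{2 + c} + c\right) + c = \left(c + \frac{1}{2 + c}\right) + c = \frac{1}{2 + c} + 2 c$)
$\left(37 + \left(4 + l{\left(3,4 \right)}\right)\right)^{2} = \left(37 + \left(4 + \frac{1 + 2 \cdot 4 \left(2 + 4\right)}{2 + 4}\right)\right)^{2} = \left(37 + \left(4 + \frac{1 + 2 \cdot 4 \cdot 6}{6}\right)\right)^{2} = \left(37 + \left(4 + \frac{1 + 48}{6}\right)\right)^{2} = \left(37 + \left(4 + \frac{1}{6} \cdot 49\right)\right)^{2} = \left(37 + \left(4 + \frac{49}{6}\right)\right)^{2} = \left(37 + \frac{73}{6}\right)^{2} = \left(\frac{295}{6}\right)^{2} = \frac{87025}{36}$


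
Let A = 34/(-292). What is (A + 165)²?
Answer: 579509329/21316 ≈ 27187.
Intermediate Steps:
A = -17/146 (A = 34*(-1/292) = -17/146 ≈ -0.11644)
(A + 165)² = (-17/146 + 165)² = (24073/146)² = 579509329/21316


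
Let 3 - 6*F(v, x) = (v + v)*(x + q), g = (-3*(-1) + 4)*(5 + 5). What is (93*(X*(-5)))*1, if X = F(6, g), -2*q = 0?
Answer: 129735/2 ≈ 64868.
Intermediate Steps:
q = 0 (q = -½*0 = 0)
g = 70 (g = (3 + 4)*10 = 7*10 = 70)
F(v, x) = ½ - v*x/3 (F(v, x) = ½ - (v + v)*(x + 0)/6 = ½ - 2*v*x/6 = ½ - v*x/3)
X = -279/2 (X = ½ - ⅓*6*70 = ½ - 140 = -279/2 ≈ -139.50)
(93*(X*(-5)))*1 = (93*(-279/2*(-5)))*1 = (93*(1395/2))*1 = (129735/2)*1 = 129735/2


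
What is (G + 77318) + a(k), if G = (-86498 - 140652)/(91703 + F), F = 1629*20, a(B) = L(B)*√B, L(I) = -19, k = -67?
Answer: 9609085844/124283 - 19*I*√67 ≈ 77316.0 - 155.52*I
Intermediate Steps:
a(B) = -19*√B
F = 32580
G = -227150/124283 (G = (-86498 - 140652)/(91703 + 32580) = -227150/124283 ≈ -1.8277)
(G + 77318) + a(k) = (-227150/124283 + 77318) - 19*I*√67 = 9609085844/124283 - 19*I*√67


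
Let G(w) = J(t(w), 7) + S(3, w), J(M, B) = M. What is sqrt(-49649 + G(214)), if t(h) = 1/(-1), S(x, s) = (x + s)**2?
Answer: I*sqrt(2561) ≈ 50.606*I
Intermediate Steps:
S(x, s) = (s + x)**2
t(h) = -1
G(w) = -1 + (3 + w)**2 (G(w) = -1 + (w + 3)**2 = -1 + (3 + w)**2)
sqrt(-49649 + G(214)) = sqrt(-49649 + (-1 + (3 + 214)**2)) = sqrt(-49649 + (-1 + 217**2)) = sqrt(-49649 + (-1 + 47089)) = sqrt(-49649 + 47088) = sqrt(-2561) = I*sqrt(2561)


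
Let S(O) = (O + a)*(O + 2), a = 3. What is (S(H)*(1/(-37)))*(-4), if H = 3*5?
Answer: 1224/37 ≈ 33.081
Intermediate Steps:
H = 15
S(O) = (2 + O)*(3 + O) (S(O) = (O + 3)*(O + 2) = (3 + O)*(2 + O) = (2 + O)*(3 + O))
(S(H)*(1/(-37)))*(-4) = ((6 + 15² + 5*15)*(1/(-37)))*(-4) = ((6 + 225 + 75)*(1*(-1/37)))*(-4) = (306*(-1/37))*(-4) = -306/37*(-4) = 1224/37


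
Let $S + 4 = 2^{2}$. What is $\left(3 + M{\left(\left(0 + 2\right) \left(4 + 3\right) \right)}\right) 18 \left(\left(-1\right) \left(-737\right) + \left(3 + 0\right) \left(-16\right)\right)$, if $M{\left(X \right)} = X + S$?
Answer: $210834$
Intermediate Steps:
$S = 0$ ($S = -4 + 2^{2} = -4 + 4 = 0$)
$M{\left(X \right)} = X$ ($M{\left(X \right)} = X + 0 = X$)
$\left(3 + M{\left(\left(0 + 2\right) \left(4 + 3\right) \right)}\right) 18 \left(\left(-1\right) \left(-737\right) + \left(3 + 0\right) \left(-16\right)\right) = \left(3 + \left(0 + 2\right) \left(4 + 3\right)\right) 18 \left(\left(-1\right) \left(-737\right) + \left(3 + 0\right) \left(-16\right)\right) = \left(3 + 2 \cdot 7\right) 18 \left(737 + 3 \left(-16\right)\right) = \left(3 + 14\right) 18 \left(737 - 48\right) = 17 \cdot 18 \cdot 689 = 306 \cdot 689 = 210834$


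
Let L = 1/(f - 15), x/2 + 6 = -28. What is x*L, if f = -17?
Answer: 17/8 ≈ 2.1250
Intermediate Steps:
x = -68 (x = -12 + 2*(-28) = -12 - 56 = -68)
L = -1/32 (L = 1/(-17 - 15) = 1/(-32) = -1/32 ≈ -0.031250)
x*L = -68*(-1/32) = 17/8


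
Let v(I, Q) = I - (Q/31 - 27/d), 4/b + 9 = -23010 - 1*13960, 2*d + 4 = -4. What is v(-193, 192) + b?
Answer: -944333219/4585396 ≈ -205.94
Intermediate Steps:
d = -4 (d = -2 + (½)*(-4) = -2 - 2 = -4)
b = -4/36979 (b = 4/(-9 + (-23010 - 1*13960)) = 4/(-9 + (-23010 - 13960)) = 4/(-9 - 36970) = 4/(-36979) = 4*(-1/36979) = -4/36979 ≈ -0.00010817)
v(I, Q) = -27/4 + I - Q/31 (v(I, Q) = I - (Q/31 - 27/(-4)) = I - (Q*(1/31) - 27*(-¼)) = I - (Q/31 + 27/4) = I - (27/4 + Q/31) = I + (-27/4 - Q/31) = -27/4 + I - Q/31)
v(-193, 192) + b = (-27/4 - 193 - 1/31*192) - 4/36979 = (-27/4 - 193 - 192/31) - 4/36979 = -25537/124 - 4/36979 = -944333219/4585396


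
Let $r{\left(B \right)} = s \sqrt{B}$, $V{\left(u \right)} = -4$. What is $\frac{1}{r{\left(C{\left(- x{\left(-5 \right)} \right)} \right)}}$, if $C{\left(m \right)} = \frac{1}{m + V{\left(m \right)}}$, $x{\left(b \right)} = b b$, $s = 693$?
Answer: $- \frac{i \sqrt{29}}{693} \approx - 0.0077708 i$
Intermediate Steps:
$x{\left(b \right)} = b^{2}$
$C{\left(m \right)} = \frac{1}{-4 + m}$ ($C{\left(m \right)} = \frac{1}{m - 4} = \frac{1}{-4 + m}$)
$r{\left(B \right)} = 693 \sqrt{B}$
$\frac{1}{r{\left(C{\left(- x{\left(-5 \right)} \right)} \right)}} = \frac{1}{693 \sqrt{\frac{1}{-4 - \left(-5\right)^{2}}}} = \frac{1}{693 \sqrt{\frac{1}{-4 - 25}}} = \frac{1}{693 \sqrt{\frac{1}{-29}}} = \frac{1}{693 \sqrt{- \frac{1}{29}}} = \frac{1}{693 \frac{i \sqrt{29}}{29}} = \frac{1}{\frac{693}{29} i \sqrt{29}} = - \frac{i \sqrt{29}}{693}$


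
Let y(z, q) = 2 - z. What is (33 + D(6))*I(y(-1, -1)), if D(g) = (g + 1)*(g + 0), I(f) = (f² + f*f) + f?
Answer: 1575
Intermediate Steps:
I(f) = f + 2*f² (I(f) = (f² + f²) + f = 2*f² + f = f + 2*f²)
D(g) = g*(1 + g) (D(g) = (1 + g)*g = g*(1 + g))
(33 + D(6))*I(y(-1, -1)) = (33 + 6*(1 + 6))*((2 - 1*(-1))*(1 + 2*(2 - 1*(-1)))) = (33 + 6*7)*((2 + 1)*(1 + 2*(2 + 1))) = (33 + 42)*(3*(1 + 2*3)) = 75*(3*(1 + 6)) = 75*(3*7) = 75*21 = 1575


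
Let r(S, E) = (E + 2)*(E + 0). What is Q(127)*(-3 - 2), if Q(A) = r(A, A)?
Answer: -81915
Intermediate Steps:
r(S, E) = E*(2 + E) (r(S, E) = (2 + E)*E = E*(2 + E))
Q(A) = A*(2 + A)
Q(127)*(-3 - 2) = (127*(2 + 127))*(-3 - 2) = (127*129)*(-5) = 16383*(-5) = -81915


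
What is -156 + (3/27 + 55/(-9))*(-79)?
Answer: 318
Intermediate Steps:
-156 + (3/27 + 55/(-9))*(-79) = -156 + (3*(1/27) + 55*(-⅑))*(-79) = -156 + (⅑ - 55/9)*(-79) = -156 - 6*(-79) = -156 + 474 = 318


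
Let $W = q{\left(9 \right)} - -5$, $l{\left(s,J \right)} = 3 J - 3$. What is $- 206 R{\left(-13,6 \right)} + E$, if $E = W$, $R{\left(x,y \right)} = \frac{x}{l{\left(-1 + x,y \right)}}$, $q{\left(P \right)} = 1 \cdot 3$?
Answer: $\frac{2798}{15} \approx 186.53$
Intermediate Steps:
$q{\left(P \right)} = 3$
$l{\left(s,J \right)} = -3 + 3 J$
$R{\left(x,y \right)} = \frac{x}{-3 + 3 y}$
$W = 8$ ($W = 3 - -5 = 3 + 5 = 8$)
$E = 8$
$- 206 R{\left(-13,6 \right)} + E = - 206 \cdot \frac{1}{3} \left(-13\right) \frac{1}{-1 + 6} + 8 = - 206 \cdot \frac{1}{3} \left(-13\right) \frac{1}{5} + 8 = \left(-206\right) \left(- \frac{13}{15}\right) + 8 = \frac{2678}{15} + 8 = \frac{2798}{15}$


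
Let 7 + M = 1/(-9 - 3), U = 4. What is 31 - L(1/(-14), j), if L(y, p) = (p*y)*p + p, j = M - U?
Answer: 14647/288 ≈ 50.858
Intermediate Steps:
M = -85/12 (M = -7 + 1/(-9 - 3) = -7 + 1/(-12) = -7 - 1/12 = -85/12 ≈ -7.0833)
j = -133/12 (j = -85/12 - 1*4 = -85/12 - 4 = -133/12 ≈ -11.083)
L(y, p) = p + y*p**2 (L(y, p) = y*p**2 + p = p + y*p**2)
31 - L(1/(-14), j) = 31 - (-133)*(1 - 133/(12*(-14)))/12 = 31 - (-133)*(1 - 133*(-1)/(12*14))/12 = 31 - (-133)*(1 - 133/12*(-1/14))/12 = 31 - (-133)*(1 + 19/24)/12 = 31 - (-133)*43/(12*24) = 31 - 1*(-5719/288) = 31 + 5719/288 = 14647/288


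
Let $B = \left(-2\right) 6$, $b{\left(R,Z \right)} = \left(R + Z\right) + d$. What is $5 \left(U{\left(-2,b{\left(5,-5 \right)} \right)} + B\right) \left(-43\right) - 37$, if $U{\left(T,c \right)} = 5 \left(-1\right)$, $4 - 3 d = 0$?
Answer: $3618$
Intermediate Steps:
$d = \frac{4}{3}$ ($d = \frac{4}{3} - 0 = \frac{4}{3} + 0 = \frac{4}{3} \approx 1.3333$)
$b{\left(R,Z \right)} = \frac{4}{3} + R + Z$ ($b{\left(R,Z \right)} = \left(R + Z\right) + \frac{4}{3} = \frac{4}{3} + R + Z$)
$U{\left(T,c \right)} = -5$
$B = -12$
$5 \left(U{\left(-2,b{\left(5,-5 \right)} \right)} + B\right) \left(-43\right) - 37 = 5 \left(-5 - 12\right) \left(-43\right) - 37 = 5 \left(-17\right) \left(-43\right) - 37 = \left(-85\right) \left(-43\right) - 37 = 3655 - 37 = 3618$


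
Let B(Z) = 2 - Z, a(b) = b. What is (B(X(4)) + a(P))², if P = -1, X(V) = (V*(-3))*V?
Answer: 2401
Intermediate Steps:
X(V) = -3*V² (X(V) = (-3*V)*V = -3*V²)
(B(X(4)) + a(P))² = ((2 - (-3)*4²) - 1)² = ((2 - (-3)*16) - 1)² = ((2 - 1*(-48)) - 1)² = ((2 + 48) - 1)² = (50 - 1)² = 49² = 2401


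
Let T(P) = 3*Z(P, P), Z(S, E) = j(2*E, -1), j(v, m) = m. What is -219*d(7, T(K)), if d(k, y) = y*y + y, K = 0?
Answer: -1314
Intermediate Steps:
Z(S, E) = -1
T(P) = -3 (T(P) = 3*(-1) = -3)
d(k, y) = y + y² (d(k, y) = y² + y = y + y²)
-219*d(7, T(K)) = -(-657)*(1 - 3) = -(-657)*(-2) = -219*6 = -1314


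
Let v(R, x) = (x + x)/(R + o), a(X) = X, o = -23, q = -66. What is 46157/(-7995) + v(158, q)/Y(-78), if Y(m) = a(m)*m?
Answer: -16201558/2806245 ≈ -5.7734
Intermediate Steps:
v(R, x) = 2*x/(-23 + R) (v(R, x) = (x + x)/(R - 23) = (2*x)/(-23 + R) = 2*x/(-23 + R))
Y(m) = m² (Y(m) = m*m = m²)
46157/(-7995) + v(158, q)/Y(-78) = 46157/(-7995) + (2*(-66)/(-23 + 158))/((-78)²) = 46157*(-1/7995) + (2*(-66)/135)/6084 = -46157/7995 + (2*(-66)*(1/135))*(1/6084) = -46157/7995 - 44/45*1/6084 = -46157/7995 - 11/68445 = -16201558/2806245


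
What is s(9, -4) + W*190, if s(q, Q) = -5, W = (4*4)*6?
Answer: 18235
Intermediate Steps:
W = 96 (W = 16*6 = 96)
s(9, -4) + W*190 = -5 + 96*190 = -5 + 18240 = 18235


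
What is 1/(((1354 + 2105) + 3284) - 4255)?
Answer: 1/2488 ≈ 0.00040193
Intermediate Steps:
1/(((1354 + 2105) + 3284) - 4255) = 1/((3459 + 3284) - 4255) = 1/(6743 - 4255) = 1/2488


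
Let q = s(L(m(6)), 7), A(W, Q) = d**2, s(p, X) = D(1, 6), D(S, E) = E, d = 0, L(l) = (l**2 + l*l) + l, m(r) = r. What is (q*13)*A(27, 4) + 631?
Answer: 631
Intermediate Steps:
L(l) = l + 2*l**2 (L(l) = (l**2 + l**2) + l = 2*l**2 + l = l + 2*l**2)
s(p, X) = 6
A(W, Q) = 0 (A(W, Q) = 0**2 = 0)
q = 6
(q*13)*A(27, 4) + 631 = (6*13)*0 + 631 = 78*0 + 631 = 0 + 631 = 631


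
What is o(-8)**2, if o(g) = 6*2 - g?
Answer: 400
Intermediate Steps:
o(g) = 12 - g
o(-8)**2 = (12 - 1*(-8))**2 = (12 + 8)**2 = 20**2 = 400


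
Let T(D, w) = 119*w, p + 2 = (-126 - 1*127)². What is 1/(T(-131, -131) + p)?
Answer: 1/48418 ≈ 2.0653e-5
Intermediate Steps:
p = 64007 (p = -2 + (-126 - 1*127)² = -2 + (-126 - 127)² = -2 + (-253)² = -2 + 64009 = 64007)
1/(T(-131, -131) + p) = 1/(119*(-131) + 64007) = 1/(-15589 + 64007) = 1/48418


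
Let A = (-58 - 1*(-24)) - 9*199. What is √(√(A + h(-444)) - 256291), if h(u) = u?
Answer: √(-256291 + I*√2269) ≈ 0.047 + 506.25*I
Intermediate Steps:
A = -1825 (A = (-58 + 24) - 1791 = -34 - 1791 = -1825)
√(√(A + h(-444)) - 256291) = √(√(-1825 - 444) - 256291) = √(√(-2269) - 256291) = √(I*√2269 - 256291) = √(-256291 + I*√2269)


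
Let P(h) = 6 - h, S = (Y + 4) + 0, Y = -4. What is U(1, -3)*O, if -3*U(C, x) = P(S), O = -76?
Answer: 152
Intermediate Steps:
S = 0 (S = (-4 + 4) + 0 = 0 + 0 = 0)
U(C, x) = -2 (U(C, x) = -(6 - 1*0)/3 = -(6 + 0)/3 = -⅓*6 = -2)
U(1, -3)*O = -2*(-76) = 152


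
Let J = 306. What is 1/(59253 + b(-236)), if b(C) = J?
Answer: 1/59559 ≈ 1.6790e-5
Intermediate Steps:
b(C) = 306
1/(59253 + b(-236)) = 1/(59253 + 306) = 1/59559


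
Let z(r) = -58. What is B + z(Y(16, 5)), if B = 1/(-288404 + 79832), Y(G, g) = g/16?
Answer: -12097177/208572 ≈ -58.000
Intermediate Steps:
Y(G, g) = g/16 (Y(G, g) = g*(1/16) = g/16)
B = -1/208572 (B = 1/(-208572) = -1/208572 ≈ -4.7945e-6)
B + z(Y(16, 5)) = -1/208572 - 58 = -12097177/208572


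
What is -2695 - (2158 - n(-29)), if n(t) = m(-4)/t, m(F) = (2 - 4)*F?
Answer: -140745/29 ≈ -4853.3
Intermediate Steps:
m(F) = -2*F
n(t) = 8/t (n(t) = (-2*(-4))/t = 8/t)
-2695 - (2158 - n(-29)) = -2695 - (2158 - 8/(-29)) = -2695 - (2158 - 8*(-1)/29) = -2695 - (2158 - 1*(-8/29)) = -2695 - (2158 + 8/29) = -2695 - 1*62590/29 = -2695 - 62590/29 = -140745/29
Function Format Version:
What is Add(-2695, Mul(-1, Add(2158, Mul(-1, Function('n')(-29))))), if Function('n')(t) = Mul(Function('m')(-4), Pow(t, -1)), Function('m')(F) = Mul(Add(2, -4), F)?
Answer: Rational(-140745, 29) ≈ -4853.3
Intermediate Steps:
Function('m')(F) = Mul(-2, F)
Function('n')(t) = Mul(8, Pow(t, -1)) (Function('n')(t) = Mul(Mul(-2, -4), Pow(t, -1)) = Mul(8, Pow(t, -1)))
Add(-2695, Mul(-1, Add(2158, Mul(-1, Function('n')(-29))))) = Add(-2695, Mul(-1, Add(2158, Mul(-1, Mul(8, Pow(-29, -1)))))) = Add(-2695, Mul(-1, Add(2158, Mul(-1, Mul(8, Rational(-1, 29)))))) = Add(-2695, Mul(-1, Add(2158, Mul(-1, Rational(-8, 29))))) = Add(-2695, Mul(-1, Add(2158, Rational(8, 29)))) = Add(-2695, Mul(-1, Rational(62590, 29))) = Add(-2695, Rational(-62590, 29)) = Rational(-140745, 29)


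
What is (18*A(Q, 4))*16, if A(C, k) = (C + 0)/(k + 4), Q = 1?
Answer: 36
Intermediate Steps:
A(C, k) = C/(4 + k)
(18*A(Q, 4))*16 = (18*(1/(4 + 4)))*16 = (18*(1/8))*16 = (9/4)*16 = 36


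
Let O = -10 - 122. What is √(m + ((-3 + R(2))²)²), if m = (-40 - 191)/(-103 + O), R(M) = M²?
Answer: √109510/235 ≈ 1.4082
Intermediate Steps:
O = -132
m = 231/235 (m = (-40 - 191)/(-103 - 132) = -231/(-235) = -231*(-1/235) = 231/235 ≈ 0.98298)
√(m + ((-3 + R(2))²)²) = √(231/235 + ((-3 + 2²)²)²) = √(231/235 + ((-3 + 4)²)²) = √(231/235 + (1²)²) = √(231/235 + 1²) = √(231/235 + 1) = √(466/235) = √109510/235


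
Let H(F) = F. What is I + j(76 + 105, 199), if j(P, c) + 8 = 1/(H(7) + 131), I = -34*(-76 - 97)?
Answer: 810613/138 ≈ 5874.0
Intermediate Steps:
I = 5882 (I = -34*(-173) = 5882)
j(P, c) = -1103/138 (j(P, c) = -8 + 1/(7 + 131) = -8 + 1/138 = -1103/138)
I + j(76 + 105, 199) = 5882 - 1103/138 = 810613/138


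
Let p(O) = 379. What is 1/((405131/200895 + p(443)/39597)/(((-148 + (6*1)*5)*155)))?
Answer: -8083000615075/895450634 ≈ -9026.7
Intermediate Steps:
1/((405131/200895 + p(443)/39597)/(((-148 + (6*1)*5)*155))) = 1/((405131/200895 + 379/39597)/(((-148 + (6*1)*5)*155))) = 1/((405131*(1/200895) + 379*(1/39597))/(((-148 + 6*5)*155))) = 1/((405131/200895 + 379/39597)/(((-148 + 30)*155))) = 1/(1790901268/(883871035*((-118*155)))) = 1/((1790901268/883871035)/(-18290)) = 1/((1790901268/883871035)*(-1/18290)) = 1/(-895450634/8083000615075) = -8083000615075/895450634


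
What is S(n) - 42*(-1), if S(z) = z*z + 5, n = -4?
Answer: 63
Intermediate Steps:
S(z) = 5 + z**2 (S(z) = z**2 + 5 = 5 + z**2)
S(n) - 42*(-1) = (5 + (-4)**2) - 42*(-1) = (5 + 16) + 42 = 21 + 42 = 63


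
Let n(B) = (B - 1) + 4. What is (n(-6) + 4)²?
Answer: 1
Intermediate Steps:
n(B) = 3 + B (n(B) = (-1 + B) + 4 = 3 + B)
(n(-6) + 4)² = ((3 - 6) + 4)² = (-3 + 4)² = 1² = 1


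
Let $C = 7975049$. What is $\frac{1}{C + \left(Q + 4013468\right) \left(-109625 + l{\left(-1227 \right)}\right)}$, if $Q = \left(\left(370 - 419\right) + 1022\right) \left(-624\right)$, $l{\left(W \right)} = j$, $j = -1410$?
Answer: $- \frac{1}{378212322011} \approx -2.644 \cdot 10^{-12}$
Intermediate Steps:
$l{\left(W \right)} = -1410$
$Q = -607152$ ($Q = \left(\left(370 - 419\right) + 1022\right) \left(-624\right) = \left(-49 + 1022\right) \left(-624\right) = 973 \left(-624\right) = -607152$)
$\frac{1}{C + \left(Q + 4013468\right) \left(-109625 + l{\left(-1227 \right)}\right)} = \frac{1}{7975049 + \left(-607152 + 4013468\right) \left(-109625 - 1410\right)} = \frac{1}{7975049 + 3406316 \left(-111035\right)} = \frac{1}{7975049 - 378220297060} = \frac{1}{-378212322011} = - \frac{1}{378212322011}$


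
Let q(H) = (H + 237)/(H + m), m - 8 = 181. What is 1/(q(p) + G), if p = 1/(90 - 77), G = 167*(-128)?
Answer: -1229/26269563 ≈ -4.6784e-5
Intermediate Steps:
m = 189 (m = 8 + 181 = 189)
G = -21376
p = 1/13 ≈ 0.076923
q(H) = (237 + H)/(189 + H) (q(H) = (H + 237)/(H + 189) = (237 + H)/(189 + H))
1/(q(p) + G) = 1/((237 + 1/13)/(189 + 1/13) - 21376) = 1/((3082/13)/(2458/13) - 21376) = 1/((13/2458)*(3082/13) - 21376) = 1/(1541/1229 - 21376) = 1/(-26269563/1229) = -1229/26269563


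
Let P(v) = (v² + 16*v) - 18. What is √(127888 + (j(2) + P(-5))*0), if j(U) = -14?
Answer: 4*√7993 ≈ 357.61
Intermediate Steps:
P(v) = -18 + v² + 16*v
√(127888 + (j(2) + P(-5))*0) = √(127888 + (-14 + (-18 + (-5)² + 16*(-5)))*0) = √(127888 + (-14 + (-18 + 25 - 80))*0) = √(127888 + (-14 - 73)*0) = √(127888 - 87*0) = √(127888 + 0) = √127888 = 4*√7993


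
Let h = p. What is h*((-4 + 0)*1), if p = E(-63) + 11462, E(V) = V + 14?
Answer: -45652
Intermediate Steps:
E(V) = 14 + V
p = 11413 (p = (14 - 63) + 11462 = -49 + 11462 = 11413)
h = 11413
h*((-4 + 0)*1) = 11413*((-4 + 0)*1) = 11413*(-4*1) = 11413*(-4) = -45652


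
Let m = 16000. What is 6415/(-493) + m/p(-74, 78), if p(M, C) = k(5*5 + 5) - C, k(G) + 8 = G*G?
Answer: 1333095/200651 ≈ 6.6439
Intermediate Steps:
k(G) = -8 + G² (k(G) = -8 + G*G = -8 + G²)
p(M, C) = 892 - C (p(M, C) = (-8 + (5*5 + 5)²) - C = (-8 + (25 + 5)²) - C = (-8 + 30²) - C = (-8 + 900) - C = 892 - C)
6415/(-493) + m/p(-74, 78) = 6415/(-493) + 16000/(892 - 1*78) = 6415*(-1/493) + 16000/(892 - 78) = -6415/493 + 16000/814 = -6415/493 + 16000*(1/814) = -6415/493 + 8000/407 = 1333095/200651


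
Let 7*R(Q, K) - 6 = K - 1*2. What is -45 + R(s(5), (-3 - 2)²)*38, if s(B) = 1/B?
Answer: 787/7 ≈ 112.43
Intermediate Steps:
s(B) = 1/B
R(Q, K) = 4/7 + K/7 (R(Q, K) = 6/7 + (K - 1*2)/7 = 6/7 + (K - 2)/7 = 6/7 + (-2 + K)/7 = 6/7 + (-2/7 + K/7) = 4/7 + K/7)
-45 + R(s(5), (-3 - 2)²)*38 = -45 + (4/7 + (-3 - 2)²/7)*38 = -45 + (4/7 + (⅐)*(-5)²)*38 = -45 + (4/7 + (⅐)*25)*38 = -45 + (4/7 + 25/7)*38 = -45 + (29/7)*38 = -45 + 1102/7 = 787/7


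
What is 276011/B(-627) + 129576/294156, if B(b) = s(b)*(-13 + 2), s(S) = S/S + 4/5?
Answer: -11276073071/808929 ≈ -13940.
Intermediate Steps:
s(S) = 9/5 (s(S) = 1 + 4*(1/5) = 1 + 4/5 = 9/5)
B(b) = -99/5 (B(b) = 9*(-13 + 2)/5 = (9/5)*(-11) = -99/5)
276011/B(-627) + 129576/294156 = 276011/(-99/5) + 129576/294156 = 276011*(-5/99) + 129576*(1/294156) = -1380055/99 + 10798/24513 = -11276073071/808929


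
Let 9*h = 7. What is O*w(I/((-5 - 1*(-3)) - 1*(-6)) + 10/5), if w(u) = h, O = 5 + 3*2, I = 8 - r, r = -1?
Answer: 77/9 ≈ 8.5556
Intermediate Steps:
I = 9 (I = 8 - 1*(-1) = 8 + 1 = 9)
h = 7/9 (h = (⅑)*7 = 7/9 ≈ 0.77778)
O = 11 (O = 5 + 6 = 11)
w(u) = 7/9
O*w(I/((-5 - 1*(-3)) - 1*(-6)) + 10/5) = 11*(7/9) = 77/9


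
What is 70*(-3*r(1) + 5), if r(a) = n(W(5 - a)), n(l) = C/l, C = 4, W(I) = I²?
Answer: 595/2 ≈ 297.50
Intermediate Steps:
n(l) = 4/l
r(a) = 4/(5 - a)² (r(a) = 4/((5 - a)²) = 4/(5 - a)²)
70*(-3*r(1) + 5) = 70*(-12/(-5 + 1)² + 5) = 70*(-12/(-4)² + 5) = 70*(-12/16 + 5) = 70*(-3*¼ + 5) = 70*(-¾ + 5) = 70*(17/4) = 595/2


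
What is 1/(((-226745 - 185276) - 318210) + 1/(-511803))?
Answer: -511803/373734416494 ≈ -1.3694e-6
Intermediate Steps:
1/(((-226745 - 185276) - 318210) + 1/(-511803)) = 1/((-412021 - 318210) - 1/511803) = 1/(-730231 - 1/511803) = 1/(-373734416494/511803) = -511803/373734416494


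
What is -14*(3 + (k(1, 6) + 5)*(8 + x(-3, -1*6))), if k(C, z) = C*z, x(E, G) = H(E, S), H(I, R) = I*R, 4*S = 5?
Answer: -1393/2 ≈ -696.50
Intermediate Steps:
S = 5/4 (S = (¼)*5 = 5/4 ≈ 1.2500)
x(E, G) = 5*E/4 (x(E, G) = E*(5/4) = 5*E/4)
-14*(3 + (k(1, 6) + 5)*(8 + x(-3, -1*6))) = -14*(3 + (1*6 + 5)*(8 + (5/4)*(-3))) = -14*(3 + (6 + 5)*(8 - 15/4)) = -14*(3 + 11*(17/4)) = -14*(3 + 187/4) = -14*199/4 = -1393/2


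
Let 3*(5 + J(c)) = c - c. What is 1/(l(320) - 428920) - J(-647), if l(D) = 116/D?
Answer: 171567775/34313571 ≈ 5.0000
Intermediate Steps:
J(c) = -5 (J(c) = -5 + (c - c)/3 = -5 + (1/3)*0 = -5 + 0 = -5)
1/(l(320) - 428920) - J(-647) = 1/(116/320 - 428920) - 1*(-5) = 1/(116*(1/320) - 428920) + 5 = 1/(29/80 - 428920) + 5 = 1/(-34313571/80) + 5 = -80/34313571 + 5 = 171567775/34313571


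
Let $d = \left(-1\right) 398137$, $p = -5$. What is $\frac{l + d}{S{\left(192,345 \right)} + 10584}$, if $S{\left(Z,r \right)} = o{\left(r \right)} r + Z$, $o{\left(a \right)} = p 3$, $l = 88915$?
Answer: $- \frac{103074}{1867} \approx -55.208$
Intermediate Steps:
$d = -398137$
$o{\left(a \right)} = -15$ ($o{\left(a \right)} = \left(-5\right) 3 = -15$)
$S{\left(Z,r \right)} = Z - 15 r$ ($S{\left(Z,r \right)} = - 15 r + Z = Z - 15 r$)
$\frac{l + d}{S{\left(192,345 \right)} + 10584} = \frac{88915 - 398137}{\left(192 - 5175\right) + 10584} = - \frac{309222}{\left(192 - 5175\right) + 10584} = - \frac{309222}{-4983 + 10584} = - \frac{309222}{5601} = \left(-309222\right) \frac{1}{5601} = - \frac{103074}{1867}$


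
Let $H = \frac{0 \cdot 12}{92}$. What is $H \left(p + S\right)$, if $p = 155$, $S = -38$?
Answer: $0$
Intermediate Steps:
$H = 0$ ($H = 0 \cdot \frac{1}{92} = 0$)
$H \left(p + S\right) = 0 \left(155 - 38\right) = 0 \cdot 117 = 0$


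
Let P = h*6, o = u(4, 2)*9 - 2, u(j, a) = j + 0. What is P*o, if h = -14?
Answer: -2856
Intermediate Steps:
u(j, a) = j
o = 34 (o = 4*9 - 2 = 36 - 2 = 34)
P = -84 (P = -14*6 = -84)
P*o = -84*34 = -2856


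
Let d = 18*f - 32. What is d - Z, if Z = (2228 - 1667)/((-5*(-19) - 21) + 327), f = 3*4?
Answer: 73223/401 ≈ 182.60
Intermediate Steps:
f = 12
Z = 561/401 (Z = 561/((95 - 21) + 327) = 561/(74 + 327) = 561/401 ≈ 1.3990)
d = 184 (d = 18*12 - 32 = 216 - 32 = 184)
d - Z = 184 - 1*561/401 = 184 - 561/401 = 73223/401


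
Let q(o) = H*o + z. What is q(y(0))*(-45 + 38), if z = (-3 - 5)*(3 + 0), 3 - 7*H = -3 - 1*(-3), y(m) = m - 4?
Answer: 180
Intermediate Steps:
y(m) = -4 + m
H = 3/7 (H = 3/7 - (-3 - 1*(-3))/7 = 3/7 - (-3 + 3)/7 = 3/7 - ⅐*0 = 3/7 + 0 = 3/7 ≈ 0.42857)
z = -24 (z = -8*3 = -24)
q(o) = -24 + 3*o/7 (q(o) = 3*o/7 - 24 = -24 + 3*o/7)
q(y(0))*(-45 + 38) = (-24 + 3*(-4 + 0)/7)*(-45 + 38) = (-24 + (3/7)*(-4))*(-7) = (-24 - 12/7)*(-7) = -180/7*(-7) = 180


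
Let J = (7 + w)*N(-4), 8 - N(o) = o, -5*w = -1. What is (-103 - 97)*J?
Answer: -17280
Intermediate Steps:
w = 1/5 (w = -1/5*(-1) = 1/5 ≈ 0.20000)
N(o) = 8 - o
J = 432/5 (J = (7 + 1/5)*(8 - 1*(-4)) = 36*(8 + 4)/5 = (36/5)*12 = 432/5 ≈ 86.400)
(-103 - 97)*J = (-103 - 97)*(432/5) = -200*432/5 = -17280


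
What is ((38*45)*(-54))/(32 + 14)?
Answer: -46170/23 ≈ -2007.4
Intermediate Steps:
((38*45)*(-54))/(32 + 14) = (1710*(-54))/46 = -92340*1/46 = -46170/23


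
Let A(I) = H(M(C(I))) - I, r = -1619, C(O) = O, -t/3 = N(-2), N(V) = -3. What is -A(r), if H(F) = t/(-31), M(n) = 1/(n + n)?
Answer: -50180/31 ≈ -1618.7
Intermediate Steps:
t = 9 (t = -3*(-3) = 9)
M(n) = 1/(2*n)
H(F) = -9/31 (H(F) = 9/(-31) = 9*(-1/31) = -9/31)
A(I) = -9/31 - I
-A(r) = -(-9/31 - 1*(-1619)) = -(-9/31 + 1619) = -1*50180/31 = -50180/31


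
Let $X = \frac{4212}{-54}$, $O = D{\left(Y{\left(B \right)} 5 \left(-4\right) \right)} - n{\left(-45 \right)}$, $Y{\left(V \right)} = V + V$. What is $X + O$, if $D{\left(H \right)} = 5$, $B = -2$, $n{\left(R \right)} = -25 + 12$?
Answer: $-60$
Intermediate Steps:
$n{\left(R \right)} = -13$
$Y{\left(V \right)} = 2 V$
$O = 18$ ($O = 5 - -13 = 5 + 13 = 18$)
$X = -78$ ($X = 4212 \left(- \frac{1}{54}\right) = -78$)
$X + O = -78 + 18 = -60$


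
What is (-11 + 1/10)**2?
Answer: 11881/100 ≈ 118.81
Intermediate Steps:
(-11 + 1/10)**2 = (-109/10)**2 = 11881/100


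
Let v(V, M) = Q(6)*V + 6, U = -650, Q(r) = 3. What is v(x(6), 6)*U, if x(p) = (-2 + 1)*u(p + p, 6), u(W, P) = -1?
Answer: -5850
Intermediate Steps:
x(p) = 1 (x(p) = (-2 + 1)*(-1) = -1*(-1) = 1)
v(V, M) = 6 + 3*V (v(V, M) = 3*V + 6 = 6 + 3*V)
v(x(6), 6)*U = (6 + 3*1)*(-650) = (6 + 3)*(-650) = 9*(-650) = -5850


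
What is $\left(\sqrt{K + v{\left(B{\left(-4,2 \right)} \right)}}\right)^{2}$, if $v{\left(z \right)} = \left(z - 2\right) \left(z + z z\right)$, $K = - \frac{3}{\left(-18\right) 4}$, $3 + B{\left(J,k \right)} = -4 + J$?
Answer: $- \frac{34319}{24} \approx -1430.0$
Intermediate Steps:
$B{\left(J,k \right)} = -7 + J$ ($B{\left(J,k \right)} = -3 + \left(-4 + J\right) = -7 + J$)
$K = \frac{1}{24}$ ($K = - \frac{3}{-72} = \left(-3\right) \left(- \frac{1}{72}\right) = \frac{1}{24} \approx 0.041667$)
$v{\left(z \right)} = \left(-2 + z\right) \left(z + z^{2}\right)$
$\left(\sqrt{K + v{\left(B{\left(-4,2 \right)} \right)}}\right)^{2} = \left(\sqrt{\frac{1}{24} + \left(-7 - 4\right) \left(-2 + \left(-7 - 4\right)^{2} - \left(-7 - 4\right)\right)}\right)^{2} = \left(\sqrt{\frac{1}{24} - 11 \left(-2 + \left(-11\right)^{2} - -11\right)}\right)^{2} = \left(\sqrt{\frac{1}{24} - 11 \left(-2 + 121 + 11\right)}\right)^{2} = \left(\sqrt{\frac{1}{24} - 1430}\right)^{2} = \left(\sqrt{- \frac{34319}{24}}\right)^{2} = \left(\frac{i \sqrt{205914}}{12}\right)^{2} = - \frac{34319}{24}$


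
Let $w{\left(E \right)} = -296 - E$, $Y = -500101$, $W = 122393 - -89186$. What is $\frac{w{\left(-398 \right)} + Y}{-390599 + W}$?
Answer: $\frac{499999}{179020} \approx 2.793$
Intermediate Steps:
$W = 211579$ ($W = 122393 + 89186 = 211579$)
$\frac{w{\left(-398 \right)} + Y}{-390599 + W} = \frac{\left(-296 - -398\right) - 500101}{-390599 + 211579} = \frac{\left(-296 + 398\right) - 500101}{-179020} = \left(102 - 500101\right) \left(- \frac{1}{179020}\right) = \left(-499999\right) \left(- \frac{1}{179020}\right) = \frac{499999}{179020}$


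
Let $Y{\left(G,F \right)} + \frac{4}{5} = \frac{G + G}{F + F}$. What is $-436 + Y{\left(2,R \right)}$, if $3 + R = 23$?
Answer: $- \frac{4367}{10} \approx -436.7$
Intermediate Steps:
$R = 20$ ($R = -3 + 23 = 20$)
$Y{\left(G,F \right)} = - \frac{4}{5} + \frac{G}{F}$ ($Y{\left(G,F \right)} = - \frac{4}{5} + \frac{G + G}{F + F} = - \frac{4}{5} + \frac{2 G}{2 F} = - \frac{4}{5} + 2 G \frac{1}{2 F} = - \frac{4}{5} + \frac{G}{F}$)
$-436 + Y{\left(2,R \right)} = -436 - \left(\frac{4}{5} - \frac{2}{20}\right) = -436 + \left(- \frac{4}{5} + 2 \cdot \frac{1}{20}\right) = -436 + \left(- \frac{4}{5} + \frac{1}{10}\right) = -436 - \frac{7}{10} = - \frac{4367}{10}$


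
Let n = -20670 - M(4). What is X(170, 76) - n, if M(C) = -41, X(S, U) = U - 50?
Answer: 20655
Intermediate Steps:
X(S, U) = -50 + U
n = -20629 (n = -20670 - 1*(-41) = -20670 + 41 = -20629)
X(170, 76) - n = (-50 + 76) - 1*(-20629) = 26 + 20629 = 20655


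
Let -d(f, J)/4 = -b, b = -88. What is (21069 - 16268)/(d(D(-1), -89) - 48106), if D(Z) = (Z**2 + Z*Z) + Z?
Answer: -4801/48458 ≈ -0.099075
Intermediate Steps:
D(Z) = Z + 2*Z**2 (D(Z) = (Z**2 + Z**2) + Z = 2*Z**2 + Z = Z + 2*Z**2)
d(f, J) = -352 (d(f, J) = -(-4)*(-88) = -4*88 = -352)
(21069 - 16268)/(d(D(-1), -89) - 48106) = (21069 - 16268)/(-352 - 48106) = 4801/(-48458) = 4801*(-1/48458) = -4801/48458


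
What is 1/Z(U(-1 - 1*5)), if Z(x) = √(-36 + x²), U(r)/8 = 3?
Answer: √15/90 ≈ 0.043033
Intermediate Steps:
U(r) = 24 (U(r) = 8*3 = 24)
1/Z(U(-1 - 1*5)) = 1/(√(-36 + 24²)) = 1/(√(-36 + 576)) = 1/(√540) = 1/(6*√15) = √15/90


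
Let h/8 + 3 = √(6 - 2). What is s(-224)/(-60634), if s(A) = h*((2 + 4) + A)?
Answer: -872/30317 ≈ -0.028763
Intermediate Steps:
h = -8 (h = -24 + 8*√(6 - 2) = -24 + 8*√4 = -24 + 8*2 = -24 + 16 = -8)
s(A) = -48 - 8*A (s(A) = -8*((2 + 4) + A) = -8*(6 + A) = -48 - 8*A)
s(-224)/(-60634) = (-48 - 8*(-224))/(-60634) = (-48 + 1792)*(-1/60634) = 1744*(-1/60634) = -872/30317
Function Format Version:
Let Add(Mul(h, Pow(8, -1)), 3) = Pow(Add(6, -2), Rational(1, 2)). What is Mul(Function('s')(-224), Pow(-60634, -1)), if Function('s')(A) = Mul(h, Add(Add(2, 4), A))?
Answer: Rational(-872, 30317) ≈ -0.028763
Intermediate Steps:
h = -8 (h = Add(-24, Mul(8, Pow(Add(6, -2), Rational(1, 2)))) = Add(-24, Mul(8, Pow(4, Rational(1, 2)))) = Add(-24, Mul(8, 2)) = Add(-24, 16) = -8)
Function('s')(A) = Add(-48, Mul(-8, A)) (Function('s')(A) = Mul(-8, Add(Add(2, 4), A)) = Mul(-8, Add(6, A)) = Add(-48, Mul(-8, A)))
Mul(Function('s')(-224), Pow(-60634, -1)) = Mul(Add(-48, Mul(-8, -224)), Pow(-60634, -1)) = Mul(Add(-48, 1792), Rational(-1, 60634)) = Mul(1744, Rational(-1, 60634)) = Rational(-872, 30317)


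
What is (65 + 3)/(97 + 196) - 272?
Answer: -79628/293 ≈ -271.77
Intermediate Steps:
(65 + 3)/(97 + 196) - 272 = 68/293 - 272 = -79628/293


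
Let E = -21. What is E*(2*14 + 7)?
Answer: -735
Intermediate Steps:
E*(2*14 + 7) = -21*(2*14 + 7) = -21*(28 + 7) = -21*35 = -735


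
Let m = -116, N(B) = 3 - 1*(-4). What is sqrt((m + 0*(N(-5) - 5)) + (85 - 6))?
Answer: I*sqrt(37) ≈ 6.0828*I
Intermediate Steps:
N(B) = 7 (N(B) = 3 + 4 = 7)
sqrt((m + 0*(N(-5) - 5)) + (85 - 6)) = sqrt((-116 + 0*(7 - 5)) + (85 - 6)) = sqrt((-116 + 0*2) + 79) = sqrt((-116 + 0) + 79) = sqrt(-116 + 79) = sqrt(-37) = I*sqrt(37)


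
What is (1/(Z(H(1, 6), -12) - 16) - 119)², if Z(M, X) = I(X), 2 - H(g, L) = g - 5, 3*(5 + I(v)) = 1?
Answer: 54479161/3844 ≈ 14173.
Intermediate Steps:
I(v) = -14/3 (I(v) = -5 + (⅓)*1 = -5 + ⅓ = -14/3)
H(g, L) = 7 - g (H(g, L) = 2 - (g - 5) = 2 - (-5 + g) = 2 + (5 - g) = 7 - g)
Z(M, X) = -14/3
(1/(Z(H(1, 6), -12) - 16) - 119)² = (1/(-14/3 - 16) - 119)² = (1/(-62/3) - 119)² = (-3/62 - 119)² = (-7381/62)² = 54479161/3844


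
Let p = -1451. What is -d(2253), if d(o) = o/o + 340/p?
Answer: -1111/1451 ≈ -0.76568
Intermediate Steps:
d(o) = 1111/1451 (d(o) = o/o + 340/(-1451) = 1 + 340*(-1/1451) = 1 - 340/1451 = 1111/1451)
-d(2253) = -1*1111/1451 = -1111/1451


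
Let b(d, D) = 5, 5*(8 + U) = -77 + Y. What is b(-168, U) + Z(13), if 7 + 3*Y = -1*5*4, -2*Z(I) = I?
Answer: -3/2 ≈ -1.5000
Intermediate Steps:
Z(I) = -I/2
Y = -9 (Y = -7/3 + (-1*5*4)/3 = -7/3 + (-5*4)/3 = -7/3 + (⅓)*(-20) = -7/3 - 20/3 = -9)
U = -126/5 (U = -8 + (-77 - 9)/5 = -8 + (⅕)*(-86) = -8 - 86/5 = -126/5 ≈ -25.200)
b(-168, U) + Z(13) = 5 - ½*13 = 5 - 13/2 = -3/2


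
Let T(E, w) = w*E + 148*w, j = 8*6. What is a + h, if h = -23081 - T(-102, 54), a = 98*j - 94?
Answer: -20955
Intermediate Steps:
j = 48
a = 4610 (a = 98*48 - 94 = 4704 - 94 = 4610)
T(E, w) = 148*w + E*w (T(E, w) = E*w + 148*w = 148*w + E*w)
h = -25565 (h = -23081 - 54*(148 - 102) = -23081 - 54*46 = -23081 - 1*2484 = -23081 - 2484 = -25565)
a + h = 4610 - 25565 = -20955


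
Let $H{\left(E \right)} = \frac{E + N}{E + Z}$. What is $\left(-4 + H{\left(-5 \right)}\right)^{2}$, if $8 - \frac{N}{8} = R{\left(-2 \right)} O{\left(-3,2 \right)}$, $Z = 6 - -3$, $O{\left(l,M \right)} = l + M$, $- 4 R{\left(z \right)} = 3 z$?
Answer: $\frac{3025}{16} \approx 189.06$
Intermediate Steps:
$R{\left(z \right)} = - \frac{3 z}{4}$
$O{\left(l,M \right)} = M + l$
$Z = 9$ ($Z = 6 + 3 = 9$)
$N = 76$ ($N = 64 - 8 \left(- \frac{3}{4}\right) \left(-2\right) \left(2 - 3\right) = 64 - 8 \cdot \frac{3}{2} \left(-1\right) = 64 - -12 = 64 + 12 = 76$)
$H{\left(E \right)} = \frac{76 + E}{9 + E}$ ($H{\left(E \right)} = \frac{E + 76}{E + 9} = \frac{76 + E}{9 + E}$)
$\left(-4 + H{\left(-5 \right)}\right)^{2} = \left(-4 + \frac{76 - 5}{9 - 5}\right)^{2} = \left(-4 + \frac{1}{4} \cdot 71\right)^{2} = \left(-4 + \frac{71}{4}\right)^{2} = \left(\frac{55}{4}\right)^{2} = \frac{3025}{16}$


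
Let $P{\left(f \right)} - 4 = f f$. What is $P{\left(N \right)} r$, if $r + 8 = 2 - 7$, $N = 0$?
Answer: $-52$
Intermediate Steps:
$r = -13$ ($r = -8 + \left(2 - 7\right) = -8 - 5 = -13$)
$P{\left(f \right)} = 4 + f^{2}$ ($P{\left(f \right)} = 4 + f f = 4 + f^{2}$)
$P{\left(N \right)} r = \left(4 + 0^{2}\right) \left(-13\right) = \left(4 + 0\right) \left(-13\right) = 4 \left(-13\right) = -52$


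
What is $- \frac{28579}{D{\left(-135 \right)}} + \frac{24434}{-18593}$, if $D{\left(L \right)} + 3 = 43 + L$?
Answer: $\frac{529048117}{1766335} \approx 299.52$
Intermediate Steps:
$D{\left(L \right)} = 40 + L$ ($D{\left(L \right)} = -3 + \left(43 + L\right) = 40 + L$)
$- \frac{28579}{D{\left(-135 \right)}} + \frac{24434}{-18593} = - \frac{28579}{40 - 135} + \frac{24434}{-18593} = - \frac{28579}{-95} + 24434 \left(- \frac{1}{18593}\right) = \left(-28579\right) \left(- \frac{1}{95}\right) - \frac{24434}{18593} = \frac{28579}{95} - \frac{24434}{18593} = \frac{529048117}{1766335}$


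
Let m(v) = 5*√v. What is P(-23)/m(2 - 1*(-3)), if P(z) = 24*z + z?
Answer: -23*√5 ≈ -51.430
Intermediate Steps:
P(z) = 25*z
P(-23)/m(2 - 1*(-3)) = (25*(-23))/((5*√(2 - 1*(-3)))) = -575*1/(5*√(2 + 3)) = -575*√5/25 = -23*√5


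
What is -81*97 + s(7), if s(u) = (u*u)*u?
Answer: -7514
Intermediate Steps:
s(u) = u³ (s(u) = u²*u = u³)
-81*97 + s(7) = -81*97 + 7³ = -7857 + 343 = -7514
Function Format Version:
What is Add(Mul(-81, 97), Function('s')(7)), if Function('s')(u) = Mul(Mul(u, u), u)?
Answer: -7514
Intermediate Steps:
Function('s')(u) = Pow(u, 3) (Function('s')(u) = Mul(Pow(u, 2), u) = Pow(u, 3))
Add(Mul(-81, 97), Function('s')(7)) = Add(Mul(-81, 97), Pow(7, 3)) = Add(-7857, 343) = -7514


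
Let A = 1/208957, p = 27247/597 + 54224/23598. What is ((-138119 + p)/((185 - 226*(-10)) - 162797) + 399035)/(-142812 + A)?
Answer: -7848407044168123138475/2808887160681059015304 ≈ -2.7941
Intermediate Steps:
p = 112557739/2348001 (p = 27247*(1/597) + 54224*(1/23598) = 27247/597 + 27112/11799 = 112557739/2348001 ≈ 47.938)
A = 1/208957 ≈ 4.7857e-6
((-138119 + p)/((185 - 226*(-10)) - 162797) + 399035)/(-142812 + A) = ((-138119 + 112557739/2348001)/((185 - 226*(-10)) - 162797) + 399035)/(-142812 + 1/208957) = (-324190992380/(2348001*((185 + 2260) - 162797)) + 399035)/(-29841567083/208957) = (-324190992380/(2348001*(2445 - 162797)) + 399035)*(-208957/29841567083) = (-324190992380/2348001/(-160352) + 399035)*(-208957/29841567083) = (-324190992380/2348001*(-1/160352) + 399035)*(-208957/29841567083) = (81047748095/94126664088 + 399035)*(-208957/29841567083) = (37559914452103175/94126664088)*(-208957/29841567083) = -7848407044168123138475/2808887160681059015304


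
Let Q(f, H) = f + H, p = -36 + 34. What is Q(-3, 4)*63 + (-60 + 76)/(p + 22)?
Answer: 319/5 ≈ 63.800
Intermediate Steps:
p = -2
Q(f, H) = H + f
Q(-3, 4)*63 + (-60 + 76)/(p + 22) = (4 - 3)*63 + (-60 + 76)/(-2 + 22) = 1*63 + 16/20 = 63 + 16*(1/20) = 63 + ⅘ = 319/5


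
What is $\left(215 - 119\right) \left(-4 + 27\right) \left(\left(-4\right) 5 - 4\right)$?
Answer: $-52992$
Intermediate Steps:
$\left(215 - 119\right) \left(-4 + 27\right) \left(\left(-4\right) 5 - 4\right) = \left(215 - 119\right) 23 \left(-20 - 4\right) = 96 \cdot 23 \left(-24\right) = 96 \left(-552\right) = -52992$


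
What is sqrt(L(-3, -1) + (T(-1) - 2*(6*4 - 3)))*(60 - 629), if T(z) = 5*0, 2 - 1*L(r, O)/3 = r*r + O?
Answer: -1138*I*sqrt(15) ≈ -4407.5*I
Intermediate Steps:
L(r, O) = 6 - 3*O - 3*r**2 (L(r, O) = 6 - 3*(r*r + O) = 6 - 3*(r**2 + O) = 6 - 3*(O + r**2) = 6 + (-3*O - 3*r**2) = 6 - 3*O - 3*r**2)
T(z) = 0
sqrt(L(-3, -1) + (T(-1) - 2*(6*4 - 3)))*(60 - 629) = sqrt((6 - 3*(-1) - 3*(-3)**2) + (0 - 2*(6*4 - 3)))*(60 - 629) = sqrt((6 + 3 - 3*9) + (0 - 2*(24 - 3)))*(-569) = sqrt((6 + 3 - 27) + (0 - 2*21))*(-569) = sqrt(-18 + (0 - 42))*(-569) = sqrt(-18 - 42)*(-569) = sqrt(-60)*(-569) = (2*I*sqrt(15))*(-569) = -1138*I*sqrt(15)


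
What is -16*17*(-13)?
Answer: 3536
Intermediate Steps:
-16*17*(-13) = -272*(-13) = 3536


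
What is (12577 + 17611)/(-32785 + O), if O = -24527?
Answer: -7547/14328 ≈ -0.52673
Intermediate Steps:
(12577 + 17611)/(-32785 + O) = (12577 + 17611)/(-32785 - 24527) = 30188/(-57312) = 30188*(-1/57312) = -7547/14328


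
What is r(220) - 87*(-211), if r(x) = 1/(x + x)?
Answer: 8077081/440 ≈ 18357.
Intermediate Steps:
r(x) = 1/(2*x)
r(220) - 87*(-211) = (½)/220 - 87*(-211) = (½)*(1/220) - 1*(-18357) = 1/440 + 18357 = 8077081/440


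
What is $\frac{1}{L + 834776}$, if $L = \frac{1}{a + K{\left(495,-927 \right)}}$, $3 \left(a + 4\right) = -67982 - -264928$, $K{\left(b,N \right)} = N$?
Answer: $\frac{194153}{162074264731} \approx 1.1979 \cdot 10^{-6}$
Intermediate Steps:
$a = \frac{196934}{3}$ ($a = -4 + \frac{-67982 - -264928}{3} = -4 + \frac{-67982 + 264928}{3} = -4 + \frac{1}{3} \cdot 196946 = -4 + \frac{196946}{3} = \frac{196934}{3} \approx 65645.0$)
$L = \frac{3}{194153}$ ($L = \frac{1}{\frac{196934}{3} - 927} = \frac{1}{\frac{194153}{3}} = \frac{3}{194153} \approx 1.5452 \cdot 10^{-5}$)
$\frac{1}{L + 834776} = \frac{1}{\frac{3}{194153} + 834776} = \frac{1}{\frac{162074264731}{194153}} = \frac{194153}{162074264731}$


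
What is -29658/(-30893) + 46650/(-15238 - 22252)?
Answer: -32928003/115817857 ≈ -0.28431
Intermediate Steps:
-29658/(-30893) + 46650/(-15238 - 22252) = -29658*(-1/30893) + 46650/(-37490) = 29658/30893 + 46650*(-1/37490) = 29658/30893 - 4665/3749 = -32928003/115817857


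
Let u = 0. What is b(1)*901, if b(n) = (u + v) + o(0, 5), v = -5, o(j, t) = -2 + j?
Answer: -6307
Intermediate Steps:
b(n) = -7 (b(n) = (0 - 5) + (-2 + 0) = -5 - 2 = -7)
b(1)*901 = -7*901 = -6307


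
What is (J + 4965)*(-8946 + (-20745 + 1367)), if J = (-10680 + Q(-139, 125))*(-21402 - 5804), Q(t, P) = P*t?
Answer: -21618839511580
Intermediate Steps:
J = 763264330 (J = (-10680 + 125*(-139))*(-21402 - 5804) = (-10680 - 17375)*(-27206) = -28055*(-27206) = 763264330)
(J + 4965)*(-8946 + (-20745 + 1367)) = (763264330 + 4965)*(-8946 + (-20745 + 1367)) = 763269295*(-8946 - 19378) = 763269295*(-28324) = -21618839511580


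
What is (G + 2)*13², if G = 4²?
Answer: 3042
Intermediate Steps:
G = 16
(G + 2)*13² = (16 + 2)*13² = 18*169 = 3042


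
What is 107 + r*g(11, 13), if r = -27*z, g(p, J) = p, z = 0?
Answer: 107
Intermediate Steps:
r = 0 (r = -27*0 = 0)
107 + r*g(11, 13) = 107 + 0*11 = 107 + 0 = 107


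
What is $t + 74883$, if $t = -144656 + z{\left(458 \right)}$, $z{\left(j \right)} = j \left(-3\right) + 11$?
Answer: $-71136$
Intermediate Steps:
$z{\left(j \right)} = 11 - 3 j$ ($z{\left(j \right)} = - 3 j + 11 = 11 - 3 j$)
$t = -146019$ ($t = -144656 + \left(11 - 1374\right) = -144656 - 1363 = -146019$)
$t + 74883 = -146019 + 74883 = -71136$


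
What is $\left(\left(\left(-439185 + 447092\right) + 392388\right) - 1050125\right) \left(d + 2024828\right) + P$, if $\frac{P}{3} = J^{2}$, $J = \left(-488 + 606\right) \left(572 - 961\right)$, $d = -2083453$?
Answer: $44417264562$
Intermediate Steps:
$J = -45902$ ($J = 118 \left(-389\right) = -45902$)
$P = 6320980812$ ($P = 3 \left(-45902\right)^{2} = 3 \cdot 2106993604 = 6320980812$)
$\left(\left(\left(-439185 + 447092\right) + 392388\right) - 1050125\right) \left(d + 2024828\right) + P = \left(\left(\left(-439185 + 447092\right) + 392388\right) - 1050125\right) \left(-2083453 + 2024828\right) + 6320980812 = \left(\left(7907 + 392388\right) - 1050125\right) \left(-58625\right) + 6320980812 = \left(400295 - 1050125\right) \left(-58625\right) + 6320980812 = \left(-649830\right) \left(-58625\right) + 6320980812 = 38096283750 + 6320980812 = 44417264562$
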